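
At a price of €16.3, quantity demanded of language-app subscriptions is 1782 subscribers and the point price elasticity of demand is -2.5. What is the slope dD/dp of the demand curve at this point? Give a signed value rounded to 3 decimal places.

-273.313

Ed = (dD/dp)·(p/D) ⇒ dD/dp = Ed·D/p = (-2.5)·1782/16.3 = -273.31288…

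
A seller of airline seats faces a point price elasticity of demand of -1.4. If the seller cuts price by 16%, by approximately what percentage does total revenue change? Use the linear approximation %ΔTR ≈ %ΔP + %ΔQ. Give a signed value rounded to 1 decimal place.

%ΔQ ≈ Ed × %ΔP = (-1.4) × (-16%) = +22.4000%
%ΔTR ≈ %ΔP + %ΔQ = (-16%) + (+22.4000%) = +6.4000%

+6.4%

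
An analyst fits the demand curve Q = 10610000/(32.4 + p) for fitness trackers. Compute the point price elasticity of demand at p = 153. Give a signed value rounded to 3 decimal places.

dQ/dp = −10610000/(32.4 + p)² = -308.671. At p = 153, Q = 57227.6.
Ed = (dQ/dp)·(p/Q) = (-308.671) × (153/57227.6) = -0.82524…

-0.825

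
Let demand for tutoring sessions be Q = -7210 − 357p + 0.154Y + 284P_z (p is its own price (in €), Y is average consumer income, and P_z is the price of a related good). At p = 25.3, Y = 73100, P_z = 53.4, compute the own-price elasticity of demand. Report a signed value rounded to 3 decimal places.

At the given values, Q = -7210 − 357(25.3) + 0.154(73100) + 284(53.4) = 10180.9.
∂Q/∂p = −357.
E = (-357) × (25.3/10180.9) = -0.88716…

-0.887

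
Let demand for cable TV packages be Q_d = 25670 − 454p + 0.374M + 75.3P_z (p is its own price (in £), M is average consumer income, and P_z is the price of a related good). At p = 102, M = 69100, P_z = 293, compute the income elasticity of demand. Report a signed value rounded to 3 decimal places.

At the given values, Q_d = 25670 − 454(102) + 0.374(69100) + 75.3(293) = 27268.3.
∂Q_d/∂M = 0.374.
E = (0.374) × (69100/27268.3) = 0.94774…

0.948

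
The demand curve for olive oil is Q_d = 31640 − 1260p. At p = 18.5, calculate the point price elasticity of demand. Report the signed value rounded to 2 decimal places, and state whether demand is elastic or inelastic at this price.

dQ_d/dp = −1260. At p = 18.5, Q_d = 31640 − 1260(18.5) = 8330.
Ed = (dQ_d/dp)·(p/Q_d) = −1260 × (18.5/8330) = -2.7983…
|Ed| = 2.80 > 1, so demand is elastic.

-2.80; elastic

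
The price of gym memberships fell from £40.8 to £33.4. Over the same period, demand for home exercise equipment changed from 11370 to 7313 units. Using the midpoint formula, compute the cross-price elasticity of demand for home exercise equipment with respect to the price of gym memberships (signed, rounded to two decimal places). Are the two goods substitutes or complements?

%ΔQ_{home exercise equipment} = (7313 − 11370)/avg = -4057/9341.5 = -0.434298…
%ΔP_{gym memberships} = (33.4 − 40.8)/avg = -7.4/37.1 = -0.199460…
E_cross = (-4057/9341.5) / (-7.4/37.1) = 2.1773…
E_cross > 0 ⇒ the goods are substitutes.

2.18; substitutes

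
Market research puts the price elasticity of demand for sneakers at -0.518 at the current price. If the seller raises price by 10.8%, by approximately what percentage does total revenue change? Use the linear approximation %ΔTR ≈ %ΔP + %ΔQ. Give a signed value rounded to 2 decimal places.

+5.21%

%ΔQ ≈ Ed × %ΔP = (-0.518) × (+10.8%) = -5.5944%
%ΔTR ≈ %ΔP + %ΔQ = (+10.8%) + (-5.5944%) = +5.2056%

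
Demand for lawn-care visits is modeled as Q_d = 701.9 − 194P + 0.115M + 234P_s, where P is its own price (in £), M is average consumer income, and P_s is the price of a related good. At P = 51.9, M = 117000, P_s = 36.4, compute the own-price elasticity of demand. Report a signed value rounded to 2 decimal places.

At the given values, Q_d = 701.9 − 194(51.9) + 0.115(117000) + 234(36.4) = 12605.9.
∂Q_d/∂P = −194.
E = (-194) × (51.9/12605.9) = -0.7987…

-0.80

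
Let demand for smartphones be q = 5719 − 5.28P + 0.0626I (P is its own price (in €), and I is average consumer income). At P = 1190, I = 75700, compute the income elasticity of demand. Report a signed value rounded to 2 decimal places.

1.14

At the given values, q = 5719 − 5.28(1190) + 0.0626(75700) = 4174.62.
∂q/∂I = 0.0626.
E = (0.0626) × (75700/4174.62) = 1.1351…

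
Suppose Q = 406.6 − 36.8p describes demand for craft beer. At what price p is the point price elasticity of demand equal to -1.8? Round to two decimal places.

7.10

Ed = −36.8p/(406.6 − 36.8p). Set this equal to -1.8:
36.8p = 1.8·(406.6 − 36.8p) ⇒ 36.8p(1 + 1.8) = 1.8·406.6
p = 1.8·406.6 / (36.8·2.8) = 7.1028…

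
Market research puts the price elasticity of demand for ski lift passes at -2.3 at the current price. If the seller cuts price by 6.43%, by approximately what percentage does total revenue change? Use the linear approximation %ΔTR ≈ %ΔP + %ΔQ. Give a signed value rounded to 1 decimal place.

%ΔQ ≈ Ed × %ΔP = (-2.3) × (-6.43%) = +14.7890%
%ΔTR ≈ %ΔP + %ΔQ = (-6.43%) + (+14.7890%) = +8.3590%

+8.4%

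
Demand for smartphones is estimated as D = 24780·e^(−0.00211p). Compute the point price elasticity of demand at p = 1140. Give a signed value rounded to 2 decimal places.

dD/dp = −0.00211·D = -4.71772. At p = 1140, D = 2235.88.
Ed = (dD/dp)·(p/D) = (-4.71772) × (1140/2235.88) = -2.4054

-2.41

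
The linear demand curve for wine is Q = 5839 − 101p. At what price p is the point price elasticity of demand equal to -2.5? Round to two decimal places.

41.29

Ed = −101p/(5839 − 101p). Set this equal to -2.5:
101p = 2.5·(5839 − 101p) ⇒ 101p(1 + 2.5) = 2.5·5839
p = 2.5·5839 / (101·3.5) = 41.2942…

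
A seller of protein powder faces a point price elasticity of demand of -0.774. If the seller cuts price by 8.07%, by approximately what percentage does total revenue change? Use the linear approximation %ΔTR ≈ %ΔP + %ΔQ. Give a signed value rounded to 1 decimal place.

-1.8%

%ΔQ ≈ Ed × %ΔP = (-0.774) × (-8.07%) = +6.2462%
%ΔTR ≈ %ΔP + %ΔQ = (-8.07%) + (+6.2462%) = -1.8238%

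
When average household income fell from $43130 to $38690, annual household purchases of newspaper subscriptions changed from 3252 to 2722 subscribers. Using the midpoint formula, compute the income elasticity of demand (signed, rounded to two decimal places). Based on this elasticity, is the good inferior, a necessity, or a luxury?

1.63; luxury

%ΔQ = (2722 − 3252)/[( 3252 + 2722)/2] = -530/2987 = -0.177435…
%ΔIncome = (38690 − 43130)/[( 43130 + 38690)/2] = -4440/40910 = -0.108530…
E_income = (-530/2987) / (-4440/40910) = 1.6348…
E_income > 1 ⇒ normal good, luxury.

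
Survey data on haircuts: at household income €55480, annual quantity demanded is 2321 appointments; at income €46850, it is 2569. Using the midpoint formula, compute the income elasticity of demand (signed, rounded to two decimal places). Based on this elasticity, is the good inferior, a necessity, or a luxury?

-0.60; inferior

%ΔQ = (2569 − 2321)/[( 2321 + 2569)/2] = 248/2445 = 0.101431…
%ΔIncome = (46850 − 55480)/[( 55480 + 46850)/2] = -8630/51165 = -0.168669…
E_income = (248/2445) / (-8630/51165) = -0.6013…
E_income < 0 ⇒ inferior good.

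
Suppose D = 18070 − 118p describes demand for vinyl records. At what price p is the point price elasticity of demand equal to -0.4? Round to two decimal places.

Ed = −118p/(18070 − 118p). Set this equal to -0.4:
118p = 0.4·(18070 − 118p) ⇒ 118p(1 + 0.4) = 0.4·18070
p = 0.4·18070 / (118·1.4) = 43.7530…

43.75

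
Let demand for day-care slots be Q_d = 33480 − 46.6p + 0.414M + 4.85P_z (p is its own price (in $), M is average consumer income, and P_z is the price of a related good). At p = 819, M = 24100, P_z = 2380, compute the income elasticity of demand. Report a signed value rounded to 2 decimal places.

At the given values, Q_d = 33480 − 46.6(819) + 0.414(24100) + 4.85(2380) = 16835.
∂Q_d/∂M = 0.414.
E = (0.414) × (24100/16835) = 0.5926…

0.59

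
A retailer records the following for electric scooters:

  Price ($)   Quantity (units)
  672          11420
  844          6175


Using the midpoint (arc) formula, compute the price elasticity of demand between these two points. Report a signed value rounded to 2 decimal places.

%ΔQ = (6175 − 11420) / [(11420 + 6175)/2] = -5245/8797.5 = -0.596192…
%ΔP = (844 − 672) / [(672 + 844)/2] = 172/758 = 0.226912…
Arc Ed = %ΔQ / %ΔP = (-5245/8797.5) / (172/758) = -2.6274…

-2.63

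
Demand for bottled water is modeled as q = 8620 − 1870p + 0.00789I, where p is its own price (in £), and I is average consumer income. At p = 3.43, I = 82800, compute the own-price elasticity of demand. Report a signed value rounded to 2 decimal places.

At the given values, q = 8620 − 1870(3.43) + 0.00789(82800) = 2859.192.
∂q/∂p = −1870.
E = (-1870) × (3.43/2859.192) = -2.2433…

-2.24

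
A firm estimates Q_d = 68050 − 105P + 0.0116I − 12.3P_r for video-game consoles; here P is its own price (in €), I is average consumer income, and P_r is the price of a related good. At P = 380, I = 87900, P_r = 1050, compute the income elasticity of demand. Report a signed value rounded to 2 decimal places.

At the given values, Q_d = 68050 − 105(380) + 0.0116(87900) − 12.3(1050) = 16254.64.
∂Q_d/∂I = 0.0116.
E = (0.0116) × (87900/16254.64) = 0.0627…

0.06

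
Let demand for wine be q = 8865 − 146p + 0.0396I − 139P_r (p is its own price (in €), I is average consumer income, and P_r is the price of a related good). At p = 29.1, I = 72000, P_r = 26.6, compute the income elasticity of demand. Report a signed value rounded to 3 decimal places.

0.756

At the given values, q = 8865 − 146(29.1) + 0.0396(72000) − 139(26.6) = 3770.2.
∂q/∂I = 0.0396.
E = (0.0396) × (72000/3770.2) = 0.75624…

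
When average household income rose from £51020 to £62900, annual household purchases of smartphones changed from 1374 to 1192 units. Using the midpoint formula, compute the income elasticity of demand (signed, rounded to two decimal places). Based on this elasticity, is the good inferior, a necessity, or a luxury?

-0.68; inferior

%ΔQ = (1192 − 1374)/[( 1374 + 1192)/2] = -182/1283 = -0.141855…
%ΔIncome = (62900 − 51020)/[( 51020 + 62900)/2] = 11880/56960 = 0.208567…
E_income = (-182/1283) / (11880/56960) = -0.6801…
E_income < 0 ⇒ inferior good.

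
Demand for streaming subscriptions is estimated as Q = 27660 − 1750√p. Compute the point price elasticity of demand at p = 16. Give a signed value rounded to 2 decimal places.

-0.17

dQ/dp = −1750/(2√p) = -218.75. At p = 16, Q = 20660.
Ed = (dQ/dp)·(p/Q) = (-218.75) × (16/20660) = -0.1694…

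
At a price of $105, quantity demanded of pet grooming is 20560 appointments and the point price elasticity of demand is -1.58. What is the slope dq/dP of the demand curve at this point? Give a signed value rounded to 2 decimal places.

Ed = (dq/dP)·(P/q) ⇒ dq/dP = Ed·q/P = (-1.58)·20560/105 = -309.3790…

-309.38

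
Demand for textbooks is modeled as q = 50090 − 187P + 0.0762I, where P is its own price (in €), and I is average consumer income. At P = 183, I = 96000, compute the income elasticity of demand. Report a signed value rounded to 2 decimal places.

0.32

At the given values, q = 50090 − 187(183) + 0.0762(96000) = 23184.2.
∂q/∂I = 0.0762.
E = (0.0762) × (96000/23184.2) = 0.3155…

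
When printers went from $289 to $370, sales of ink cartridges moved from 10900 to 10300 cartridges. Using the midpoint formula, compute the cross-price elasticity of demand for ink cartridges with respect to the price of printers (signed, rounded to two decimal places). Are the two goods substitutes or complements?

%ΔQ_{ink cartridges} = (10300 − 10900)/avg = -600/10600 = -0.056603…
%ΔP_{printers} = (370 − 289)/avg = 81/329.5 = 0.245827…
E_cross = (-600/10600) / (81/329.5) = -0.2302…
E_cross < 0 ⇒ the goods are complements.

-0.23; complements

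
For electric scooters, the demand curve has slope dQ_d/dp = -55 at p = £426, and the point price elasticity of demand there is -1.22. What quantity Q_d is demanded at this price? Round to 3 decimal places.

19204.918

Ed = (dQ_d/dp)·(p/Q_d) ⇒ Q_d = (dQ_d/dp)·p/Ed = (-55)·426/(-1.22) = 19204.91803…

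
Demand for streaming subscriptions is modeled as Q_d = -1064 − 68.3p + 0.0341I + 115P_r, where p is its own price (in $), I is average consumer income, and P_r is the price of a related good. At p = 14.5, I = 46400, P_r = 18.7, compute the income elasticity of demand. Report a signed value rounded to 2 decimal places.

At the given values, Q_d = -1064 − 68.3(14.5) + 0.0341(46400) + 115(18.7) = 1678.39.
∂Q_d/∂I = 0.0341.
E = (0.0341) × (46400/1678.39) = 0.9427…

0.94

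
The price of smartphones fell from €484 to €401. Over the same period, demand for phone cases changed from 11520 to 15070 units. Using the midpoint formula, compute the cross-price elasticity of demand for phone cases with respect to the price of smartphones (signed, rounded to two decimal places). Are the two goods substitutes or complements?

%ΔQ_{phone cases} = (15070 − 11520)/avg = 3550/13295 = 0.267017…
%ΔP_{smartphones} = (401 − 484)/avg = -83/442.5 = -0.187570…
E_cross = (3550/13295) / (-83/442.5) = -1.4235…
E_cross < 0 ⇒ the goods are complements.

-1.42; complements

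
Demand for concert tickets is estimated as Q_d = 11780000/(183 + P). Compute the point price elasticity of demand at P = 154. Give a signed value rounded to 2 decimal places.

dQ_d/dP = −11780000/(183 + P)² = -103.725. At P = 154, Q_d = 34955.5.
Ed = (dQ_d/dP)·(P/Q_d) = (-103.725) × (154/34955.5) = -0.4569…

-0.46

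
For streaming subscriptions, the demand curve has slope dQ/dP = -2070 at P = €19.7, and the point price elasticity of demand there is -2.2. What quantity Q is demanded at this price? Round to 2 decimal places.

Ed = (dQ/dP)·(P/Q) ⇒ Q = (dQ/dP)·P/Ed = (-2070)·19.7/(-2.2) = 18535.9090…

18535.91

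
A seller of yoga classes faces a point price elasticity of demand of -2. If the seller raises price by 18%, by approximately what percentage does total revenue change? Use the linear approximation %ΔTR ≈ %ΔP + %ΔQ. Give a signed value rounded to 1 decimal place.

%ΔQ ≈ Ed × %ΔP = (-2) × (+18%) = -36.0000%
%ΔTR ≈ %ΔP + %ΔQ = (+18%) + (-36.0000%) = -18.0000%

-18.0%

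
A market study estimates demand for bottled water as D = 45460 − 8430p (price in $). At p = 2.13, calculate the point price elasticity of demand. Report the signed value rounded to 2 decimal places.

-0.65

dD/dp = −8430. At p = 2.13, D = 45460 − 8430(2.13) = 27504.1.
Ed = (dD/dp)·(p/D) = −8430 × (2.13/27504.1) = -0.6528…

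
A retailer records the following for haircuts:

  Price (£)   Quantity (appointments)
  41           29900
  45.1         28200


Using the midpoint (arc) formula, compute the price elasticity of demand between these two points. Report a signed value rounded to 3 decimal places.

%ΔQ = (28200 − 29900) / [(29900 + 28200)/2] = -1700/29050 = -0.058519…
%ΔP = (45.1 − 41) / [(41 + 45.1)/2] = 4.1/43.05 = 0.095238…
Arc Ed = %ΔQ / %ΔP = (-1700/29050) / (4.1/43.05) = -0.61445…

-0.614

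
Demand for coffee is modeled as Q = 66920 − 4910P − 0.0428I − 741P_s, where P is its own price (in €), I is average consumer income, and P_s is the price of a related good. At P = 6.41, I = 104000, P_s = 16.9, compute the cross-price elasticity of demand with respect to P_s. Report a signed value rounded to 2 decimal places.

-0.68

At the given values, Q = 66920 − 4910(6.41) − 0.0428(104000) − 741(16.9) = 18472.8.
∂Q/∂P_s = -741.
E = (-741) × (16.9/18472.8) = -0.6779…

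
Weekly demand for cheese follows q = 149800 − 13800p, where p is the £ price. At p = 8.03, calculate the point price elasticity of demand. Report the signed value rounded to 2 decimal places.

-2.84

dq/dp = −13800. At p = 8.03, q = 149800 − 13800(8.03) = 38986.
Ed = (dq/dp)·(p/q) = −13800 × (8.03/38986) = -2.8424…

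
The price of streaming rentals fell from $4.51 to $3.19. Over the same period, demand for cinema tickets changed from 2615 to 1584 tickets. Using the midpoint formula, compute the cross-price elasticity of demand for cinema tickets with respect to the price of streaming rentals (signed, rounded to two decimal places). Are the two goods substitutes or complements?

%ΔQ_{cinema tickets} = (1584 − 2615)/avg = -1031/2099.5 = -0.491069…
%ΔP_{streaming rentals} = (3.19 − 4.51)/avg = -1.32/3.85 = -0.342857…
E_cross = (-1031/2099.5) / (-1.32/3.85) = 1.4322…
E_cross > 0 ⇒ the goods are substitutes.

1.43; substitutes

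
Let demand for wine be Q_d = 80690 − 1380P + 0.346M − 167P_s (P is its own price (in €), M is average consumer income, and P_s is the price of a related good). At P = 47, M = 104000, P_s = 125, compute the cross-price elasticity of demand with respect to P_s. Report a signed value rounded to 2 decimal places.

-0.67

At the given values, Q_d = 80690 − 1380(47) + 0.346(104000) − 167(125) = 30939.
∂Q_d/∂P_s = -167.
E = (-167) × (125/30939) = -0.6747…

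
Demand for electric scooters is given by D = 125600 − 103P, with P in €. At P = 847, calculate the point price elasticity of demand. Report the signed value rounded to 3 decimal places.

-2.274

dD/dP = −103. At P = 847, D = 125600 − 103(847) = 38359.
Ed = (dD/dP)·(P/D) = −103 × (847/38359) = -2.27432…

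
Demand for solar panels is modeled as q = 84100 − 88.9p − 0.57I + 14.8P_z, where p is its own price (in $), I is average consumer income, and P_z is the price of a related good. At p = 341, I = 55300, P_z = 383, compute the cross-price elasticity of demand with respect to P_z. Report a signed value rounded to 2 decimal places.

At the given values, q = 84100 − 88.9(341) − 0.57(55300) + 14.8(383) = 27932.5.
∂q/∂P_z = 14.8.
E = (14.8) × (383/27932.5) = 0.2029…

0.20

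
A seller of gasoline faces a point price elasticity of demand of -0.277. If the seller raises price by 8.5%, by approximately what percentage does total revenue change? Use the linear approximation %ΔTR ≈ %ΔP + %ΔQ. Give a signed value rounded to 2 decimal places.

+6.15%

%ΔQ ≈ Ed × %ΔP = (-0.277) × (+8.5%) = -2.3545%
%ΔTR ≈ %ΔP + %ΔQ = (+8.5%) + (-2.3545%) = +6.1455%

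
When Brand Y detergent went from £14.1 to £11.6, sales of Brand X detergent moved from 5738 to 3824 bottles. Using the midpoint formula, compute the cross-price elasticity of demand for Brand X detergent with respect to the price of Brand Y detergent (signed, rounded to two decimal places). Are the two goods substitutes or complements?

%ΔQ_{Brand X detergent} = (3824 − 5738)/avg = -1914/4781 = -0.400334…
%ΔP_{Brand Y detergent} = (11.6 − 14.1)/avg = -2.5/12.85 = -0.194552…
E_cross = (-1914/4781) / (-2.5/12.85) = 2.0577…
E_cross > 0 ⇒ the goods are substitutes.

2.06; substitutes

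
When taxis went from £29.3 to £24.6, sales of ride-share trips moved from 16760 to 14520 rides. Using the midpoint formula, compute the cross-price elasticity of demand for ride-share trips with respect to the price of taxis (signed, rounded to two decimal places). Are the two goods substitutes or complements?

0.82; substitutes

%ΔQ_{ride-share trips} = (14520 − 16760)/avg = -2240/15640 = -0.143222…
%ΔP_{taxis} = (24.6 − 29.3)/avg = -4.7/26.95 = -0.174397…
E_cross = (-2240/15640) / (-4.7/26.95) = 0.8212…
E_cross > 0 ⇒ the goods are substitutes.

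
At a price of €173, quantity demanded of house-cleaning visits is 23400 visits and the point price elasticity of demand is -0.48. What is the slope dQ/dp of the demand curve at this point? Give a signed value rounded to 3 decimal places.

Ed = (dQ/dp)·(p/Q) ⇒ dQ/dp = Ed·Q/p = (-0.48)·23400/173 = -64.92485…

-64.925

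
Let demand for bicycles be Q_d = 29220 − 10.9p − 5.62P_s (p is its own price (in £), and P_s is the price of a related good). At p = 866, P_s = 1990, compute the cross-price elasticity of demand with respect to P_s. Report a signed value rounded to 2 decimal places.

-1.30

At the given values, Q_d = 29220 − 10.9(866) − 5.62(1990) = 8596.8.
∂Q_d/∂P_s = -5.62.
E = (-5.62) × (1990/8596.8) = -1.3009…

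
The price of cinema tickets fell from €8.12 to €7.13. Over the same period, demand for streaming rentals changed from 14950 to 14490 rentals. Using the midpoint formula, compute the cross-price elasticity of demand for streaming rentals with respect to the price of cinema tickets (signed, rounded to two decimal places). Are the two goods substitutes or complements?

0.24; substitutes

%ΔQ_{streaming rentals} = (14490 − 14950)/avg = -460/14720 = -0.03125
%ΔP_{cinema tickets} = (7.13 − 8.12)/avg = -0.99/7.625 = -0.129836…
E_cross = (-460/14720) / (-0.99/7.625) = 0.2406…
E_cross > 0 ⇒ the goods are substitutes.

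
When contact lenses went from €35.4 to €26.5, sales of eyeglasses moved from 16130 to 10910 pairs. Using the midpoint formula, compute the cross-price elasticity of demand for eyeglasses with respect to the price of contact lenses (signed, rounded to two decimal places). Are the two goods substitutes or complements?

%ΔQ_{eyeglasses} = (10910 − 16130)/avg = -5220/13520 = -0.386094…
%ΔP_{contact lenses} = (26.5 − 35.4)/avg = -8.9/30.95 = -0.287560…
E_cross = (-5220/13520) / (-8.9/30.95) = 1.3426…
E_cross > 0 ⇒ the goods are substitutes.

1.34; substitutes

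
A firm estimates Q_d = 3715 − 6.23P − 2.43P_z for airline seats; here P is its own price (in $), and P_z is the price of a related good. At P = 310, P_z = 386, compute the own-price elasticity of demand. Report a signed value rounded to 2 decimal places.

-2.28

At the given values, Q_d = 3715 − 6.23(310) − 2.43(386) = 845.72.
∂Q_d/∂P = −6.23.
E = (-6.23) × (310/845.72) = -2.2836…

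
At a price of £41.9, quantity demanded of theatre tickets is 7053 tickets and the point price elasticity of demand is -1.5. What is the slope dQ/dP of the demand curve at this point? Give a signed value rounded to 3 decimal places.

-252.494

Ed = (dQ/dP)·(P/Q) ⇒ dQ/dP = Ed·Q/P = (-1.5)·7053/41.9 = -252.49403…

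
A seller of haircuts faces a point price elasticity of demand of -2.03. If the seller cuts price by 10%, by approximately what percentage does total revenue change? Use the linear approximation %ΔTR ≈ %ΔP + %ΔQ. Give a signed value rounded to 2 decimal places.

+10.30%

%ΔQ ≈ Ed × %ΔP = (-2.03) × (-10%) = +20.3000%
%ΔTR ≈ %ΔP + %ΔQ = (-10%) + (+20.3000%) = +10.3000%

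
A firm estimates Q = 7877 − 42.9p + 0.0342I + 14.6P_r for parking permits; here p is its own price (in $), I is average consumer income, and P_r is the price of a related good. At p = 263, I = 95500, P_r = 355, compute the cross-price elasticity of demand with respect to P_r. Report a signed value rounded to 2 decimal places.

1.03

At the given values, Q = 7877 − 42.9(263) + 0.0342(95500) + 14.6(355) = 5043.4.
∂Q/∂P_r = 14.6.
E = (14.6) × (355/5043.4) = 1.0276…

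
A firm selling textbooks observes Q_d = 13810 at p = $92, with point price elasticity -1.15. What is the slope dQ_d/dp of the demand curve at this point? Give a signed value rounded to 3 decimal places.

Ed = (dQ_d/dp)·(p/Q_d) ⇒ dQ_d/dp = Ed·Q_d/p = (-1.15)·13810/92 = -172.625

-172.625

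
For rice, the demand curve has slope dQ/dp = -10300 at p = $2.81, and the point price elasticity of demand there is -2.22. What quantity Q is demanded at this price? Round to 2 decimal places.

13037.39

Ed = (dQ/dp)·(p/Q) ⇒ Q = (dQ/dp)·p/Ed = (-10300)·2.81/(-2.22) = 13037.3873…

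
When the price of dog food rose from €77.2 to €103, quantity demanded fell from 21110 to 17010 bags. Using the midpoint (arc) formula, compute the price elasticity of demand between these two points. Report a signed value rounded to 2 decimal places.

-0.75

%ΔQ = (17010 − 21110) / [(21110 + 17010)/2] = -4100/19060 = -0.215110…
%ΔP = (103 − 77.2) / [(77.2 + 103)/2] = 25.8/90.1 = 0.286348…
Arc Ed = %ΔQ / %ΔP = (-4100/19060) / (25.8/90.1) = -0.7512…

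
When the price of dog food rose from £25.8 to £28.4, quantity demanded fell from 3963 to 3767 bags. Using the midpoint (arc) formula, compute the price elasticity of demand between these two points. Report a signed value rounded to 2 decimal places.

-0.53

%ΔQ = (3767 − 3963) / [(3963 + 3767)/2] = -196/3865 = -0.050711…
%ΔP = (28.4 − 25.8) / [(25.8 + 28.4)/2] = 2.6/27.1 = 0.095940…
Arc Ed = %ΔQ / %ΔP = (-196/3865) / (2.6/27.1) = -0.5285…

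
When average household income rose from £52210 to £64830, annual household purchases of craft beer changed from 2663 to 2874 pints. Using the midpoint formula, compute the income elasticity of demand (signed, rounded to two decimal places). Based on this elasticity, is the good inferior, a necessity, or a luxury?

%ΔQ = (2874 − 2663)/[( 2663 + 2874)/2] = 211/2768.5 = 0.076214…
%ΔIncome = (64830 − 52210)/[( 52210 + 64830)/2] = 12620/58520 = 0.215652…
E_income = (211/2768.5) / (12620/58520) = 0.3534…
0 < E_income < 1 ⇒ normal good, necessity.

0.35; necessity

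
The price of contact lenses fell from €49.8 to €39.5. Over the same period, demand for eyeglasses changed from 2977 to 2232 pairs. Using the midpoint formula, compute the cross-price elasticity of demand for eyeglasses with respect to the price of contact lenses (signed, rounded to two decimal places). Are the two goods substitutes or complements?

1.24; substitutes

%ΔQ_{eyeglasses} = (2232 − 2977)/avg = -745/2604.5 = -0.286043…
%ΔP_{contact lenses} = (39.5 − 49.8)/avg = -10.3/44.65 = -0.230683…
E_cross = (-745/2604.5) / (-10.3/44.65) = 1.2399…
E_cross > 0 ⇒ the goods are substitutes.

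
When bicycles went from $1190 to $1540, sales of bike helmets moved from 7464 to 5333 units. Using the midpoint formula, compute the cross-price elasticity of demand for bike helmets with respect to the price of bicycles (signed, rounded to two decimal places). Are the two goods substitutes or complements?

-1.30; complements

%ΔQ_{bike helmets} = (5333 − 7464)/avg = -2131/6398.5 = -0.333046…
%ΔP_{bicycles} = (1540 − 1190)/avg = 350/1365 = 0.256410…
E_cross = (-2131/6398.5) / (350/1365) = -1.2988…
E_cross < 0 ⇒ the goods are complements.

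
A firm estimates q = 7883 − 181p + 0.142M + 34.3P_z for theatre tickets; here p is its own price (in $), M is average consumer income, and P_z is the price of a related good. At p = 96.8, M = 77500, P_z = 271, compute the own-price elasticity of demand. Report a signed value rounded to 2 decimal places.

-1.64

At the given values, q = 7883 − 181(96.8) + 0.142(77500) + 34.3(271) = 10662.5.
∂q/∂p = −181.
E = (-181) × (96.8/10662.5) = -1.6432…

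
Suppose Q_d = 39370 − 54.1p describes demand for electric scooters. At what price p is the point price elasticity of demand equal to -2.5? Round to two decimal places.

Ed = −54.1p/(39370 − 54.1p). Set this equal to -2.5:
54.1p = 2.5·(39370 − 54.1p) ⇒ 54.1p(1 + 2.5) = 2.5·39370
p = 2.5·39370 / (54.1·3.5) = 519.8045…

519.80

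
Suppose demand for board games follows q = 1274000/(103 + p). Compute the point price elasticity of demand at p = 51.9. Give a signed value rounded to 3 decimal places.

-0.335

dq/dp = −1274000/(103 + p)² = -53.0966. At p = 51.9, q = 8224.66.
Ed = (dq/dp)·(p/q) = (-53.0966) × (51.9/8224.66) = -0.33505…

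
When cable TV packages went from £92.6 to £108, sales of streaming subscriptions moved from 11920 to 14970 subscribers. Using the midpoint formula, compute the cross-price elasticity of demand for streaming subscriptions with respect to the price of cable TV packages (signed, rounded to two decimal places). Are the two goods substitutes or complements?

1.48; substitutes

%ΔQ_{streaming subscriptions} = (14970 − 11920)/avg = 3050/13445 = 0.226850…
%ΔP_{cable TV packages} = (108 − 92.6)/avg = 15.4/100.3 = 0.153539…
E_cross = (3050/13445) / (15.4/100.3) = 1.4774…
E_cross > 0 ⇒ the goods are substitutes.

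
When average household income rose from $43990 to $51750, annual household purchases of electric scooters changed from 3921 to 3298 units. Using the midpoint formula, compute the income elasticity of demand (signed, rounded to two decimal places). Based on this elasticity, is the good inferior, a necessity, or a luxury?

-1.06; inferior

%ΔQ = (3298 − 3921)/[( 3921 + 3298)/2] = -623/3609.5 = -0.172600…
%ΔIncome = (51750 − 43990)/[( 43990 + 51750)/2] = 7760/47870 = 0.162105…
E_income = (-623/3609.5) / (7760/47870) = -1.0647…
E_income < 0 ⇒ inferior good.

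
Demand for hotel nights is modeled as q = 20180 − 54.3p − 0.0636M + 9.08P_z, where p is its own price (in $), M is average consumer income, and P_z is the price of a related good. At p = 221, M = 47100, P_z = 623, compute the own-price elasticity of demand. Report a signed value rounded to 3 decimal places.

-1.107

At the given values, q = 20180 − 54.3(221) − 0.0636(47100) + 9.08(623) = 10840.98.
∂q/∂p = −54.3.
E = (-54.3) × (221/10840.98) = -1.10693…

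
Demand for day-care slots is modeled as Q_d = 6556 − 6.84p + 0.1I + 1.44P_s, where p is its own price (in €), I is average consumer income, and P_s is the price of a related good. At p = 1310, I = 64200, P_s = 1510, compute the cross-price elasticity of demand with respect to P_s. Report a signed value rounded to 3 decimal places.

At the given values, Q_d = 6556 − 6.84(1310) + 0.1(64200) + 1.44(1510) = 6190.
∂Q_d/∂P_s = 1.44.
E = (1.44) × (1510/6190) = 0.35127…

0.351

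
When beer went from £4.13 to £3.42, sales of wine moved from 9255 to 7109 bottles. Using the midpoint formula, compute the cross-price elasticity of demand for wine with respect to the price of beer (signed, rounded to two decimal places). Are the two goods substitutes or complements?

%ΔQ_{wine} = (7109 − 9255)/avg = -2146/8182 = -0.262283…
%ΔP_{beer} = (3.42 − 4.13)/avg = -0.71/3.775 = -0.188079…
E_cross = (-2146/8182) / (-0.71/3.775) = 1.3945…
E_cross > 0 ⇒ the goods are substitutes.

1.39; substitutes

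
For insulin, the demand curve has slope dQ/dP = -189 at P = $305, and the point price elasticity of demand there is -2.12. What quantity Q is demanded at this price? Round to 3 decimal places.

Ed = (dQ/dP)·(P/Q) ⇒ Q = (dQ/dP)·P/Ed = (-189)·305/(-2.12) = 27191.03773…

27191.038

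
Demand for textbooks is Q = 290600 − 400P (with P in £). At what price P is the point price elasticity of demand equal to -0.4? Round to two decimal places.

207.57

Ed = −400P/(290600 − 400P). Set this equal to -0.4:
400P = 0.4·(290600 − 400P) ⇒ 400P(1 + 0.4) = 0.4·290600
P = 0.4·290600 / (400·1.4) = 207.5714…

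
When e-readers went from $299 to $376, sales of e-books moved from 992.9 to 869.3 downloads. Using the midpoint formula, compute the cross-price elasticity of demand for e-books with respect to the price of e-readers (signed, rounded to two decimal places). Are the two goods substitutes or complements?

-0.58; complements

%ΔQ_{e-books} = (869.3 − 992.9)/avg = -123.6/931.1 = -0.132746…
%ΔP_{e-readers} = (376 − 299)/avg = 77/337.5 = 0.228148…
E_cross = (-123.6/931.1) / (77/337.5) = -0.5818…
E_cross < 0 ⇒ the goods are complements.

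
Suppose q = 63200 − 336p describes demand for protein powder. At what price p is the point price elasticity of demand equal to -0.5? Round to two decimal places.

Ed = −336p/(63200 − 336p). Set this equal to -0.5:
336p = 0.5·(63200 − 336p) ⇒ 336p(1 + 0.5) = 0.5·63200
p = 0.5·63200 / (336·1.5) = 62.6984…

62.70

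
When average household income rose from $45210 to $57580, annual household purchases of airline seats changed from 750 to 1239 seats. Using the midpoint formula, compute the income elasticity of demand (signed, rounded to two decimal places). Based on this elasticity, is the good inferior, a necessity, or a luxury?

2.04; luxury

%ΔQ = (1239 − 750)/[( 750 + 1239)/2] = 489/994.5 = 0.491704…
%ΔIncome = (57580 − 45210)/[( 45210 + 57580)/2] = 12370/51395 = 0.240684…
E_income = (489/994.5) / (12370/51395) = 2.0429…
E_income > 1 ⇒ normal good, luxury.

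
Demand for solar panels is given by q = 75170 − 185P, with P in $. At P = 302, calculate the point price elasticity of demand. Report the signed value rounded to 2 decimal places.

dq/dP = −185. At P = 302, q = 75170 − 185(302) = 19300.
Ed = (dq/dP)·(P/q) = −185 × (302/19300) = -2.8948…

-2.89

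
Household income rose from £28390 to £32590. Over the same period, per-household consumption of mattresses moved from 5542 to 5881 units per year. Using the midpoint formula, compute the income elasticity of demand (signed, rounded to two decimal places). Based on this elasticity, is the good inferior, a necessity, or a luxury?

0.43; necessity

%ΔQ = (5881 − 5542)/[( 5542 + 5881)/2] = 339/5711.5 = 0.059353…
%ΔIncome = (32590 − 28390)/[( 28390 + 32590)/2] = 4200/30490 = 0.137750…
E_income = (339/5711.5) / (4200/30490) = 0.4308…
0 < E_income < 1 ⇒ normal good, necessity.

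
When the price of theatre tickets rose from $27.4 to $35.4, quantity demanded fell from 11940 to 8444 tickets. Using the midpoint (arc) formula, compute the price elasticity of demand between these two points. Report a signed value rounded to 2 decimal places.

-1.35

%ΔQ = (8444 − 11940) / [(11940 + 8444)/2] = -3496/10192 = -0.343014…
%ΔP = (35.4 − 27.4) / [(27.4 + 35.4)/2] = 8/31.4 = 0.254777…
Arc Ed = %ΔQ / %ΔP = (-3496/10192) / (8/31.4) = -1.3463…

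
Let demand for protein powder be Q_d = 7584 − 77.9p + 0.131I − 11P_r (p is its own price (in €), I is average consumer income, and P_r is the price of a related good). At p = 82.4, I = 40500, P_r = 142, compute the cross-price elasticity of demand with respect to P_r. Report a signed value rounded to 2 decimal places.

-0.32

At the given values, Q_d = 7584 − 77.9(82.4) + 0.131(40500) − 11(142) = 4908.54.
∂Q_d/∂P_r = -11.
E = (-11) × (142/4908.54) = -0.3182…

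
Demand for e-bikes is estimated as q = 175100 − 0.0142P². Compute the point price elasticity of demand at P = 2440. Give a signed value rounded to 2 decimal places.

-1.87

dq/dP = −2·0.0142·P = -69.296. At P = 2440, q = 90558.88.
Ed = (dq/dP)·(P/q) = (-69.296) × (2440/90558.88) = -1.8670…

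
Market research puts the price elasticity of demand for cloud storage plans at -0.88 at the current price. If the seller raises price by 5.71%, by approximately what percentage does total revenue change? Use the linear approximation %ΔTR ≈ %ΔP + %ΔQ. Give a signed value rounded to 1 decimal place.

%ΔQ ≈ Ed × %ΔP = (-0.88) × (+5.71%) = -5.0248%
%ΔTR ≈ %ΔP + %ΔQ = (+5.71%) + (-5.0248%) = +0.6852%

+0.7%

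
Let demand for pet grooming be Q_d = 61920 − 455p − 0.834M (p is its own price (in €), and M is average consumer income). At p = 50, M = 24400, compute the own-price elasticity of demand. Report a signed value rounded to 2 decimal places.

At the given values, Q_d = 61920 − 455(50) − 0.834(24400) = 18820.4.
∂Q_d/∂p = −455.
E = (-455) × (50/18820.4) = -1.2087…

-1.21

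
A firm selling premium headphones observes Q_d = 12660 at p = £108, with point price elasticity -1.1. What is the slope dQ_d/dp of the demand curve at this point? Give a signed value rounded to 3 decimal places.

Ed = (dQ_d/dp)·(p/Q_d) ⇒ dQ_d/dp = Ed·Q_d/p = (-1.1)·12660/108 = -128.94444…

-128.944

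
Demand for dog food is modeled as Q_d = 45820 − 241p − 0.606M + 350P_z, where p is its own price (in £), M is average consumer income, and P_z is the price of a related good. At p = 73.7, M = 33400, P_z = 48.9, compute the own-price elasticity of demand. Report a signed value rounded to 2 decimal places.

-0.71

At the given values, Q_d = 45820 − 241(73.7) − 0.606(33400) + 350(48.9) = 24932.9.
∂Q_d/∂p = −241.
E = (-241) × (73.7/24932.9) = -0.7123…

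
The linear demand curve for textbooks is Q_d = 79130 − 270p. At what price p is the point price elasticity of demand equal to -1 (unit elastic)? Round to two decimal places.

Ed = −270p/(79130 − 270p). Set this equal to -1:
270p = 1·(79130 − 270p) ⇒ 270p(1 + 1) = 1·79130
p = 1·79130 / (270·2) = 146.5370…

146.54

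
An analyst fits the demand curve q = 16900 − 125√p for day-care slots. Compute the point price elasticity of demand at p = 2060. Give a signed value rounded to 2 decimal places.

dq/dp = −125/(2√p) = -1.37704. At p = 2060, q = 11226.6.
Ed = (dq/dp)·(p/q) = (-1.37704) × (2060/11226.6) = -0.2526…

-0.25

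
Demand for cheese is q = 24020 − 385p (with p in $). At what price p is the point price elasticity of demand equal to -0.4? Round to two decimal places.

17.83

Ed = −385p/(24020 − 385p). Set this equal to -0.4:
385p = 0.4·(24020 − 385p) ⇒ 385p(1 + 0.4) = 0.4·24020
p = 0.4·24020 / (385·1.4) = 17.8256…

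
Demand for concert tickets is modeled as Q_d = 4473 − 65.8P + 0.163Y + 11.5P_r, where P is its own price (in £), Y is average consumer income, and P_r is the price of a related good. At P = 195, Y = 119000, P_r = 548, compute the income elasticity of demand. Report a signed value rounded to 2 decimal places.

At the given values, Q_d = 4473 − 65.8(195) + 0.163(119000) + 11.5(548) = 17341.
∂Q_d/∂Y = 0.163.
E = (0.163) × (119000/17341) = 1.1185…

1.12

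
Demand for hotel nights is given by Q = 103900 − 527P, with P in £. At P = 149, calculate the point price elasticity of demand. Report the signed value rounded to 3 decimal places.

-3.094

dQ/dP = −527. At P = 149, Q = 103900 − 527(149) = 25377.
Ed = (dQ/dP)·(P/Q) = −527 × (149/25377) = -3.09425…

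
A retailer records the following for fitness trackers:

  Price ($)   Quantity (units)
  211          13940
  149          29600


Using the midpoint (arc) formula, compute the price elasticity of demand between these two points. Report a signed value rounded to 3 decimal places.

%ΔQ = (29600 − 13940) / [(13940 + 29600)/2] = 15660/21770 = 0.719338…
%ΔP = (149 − 211) / [(211 + 149)/2] = -62/180 = -0.344444…
Arc Ed = %ΔQ / %ΔP = (15660/21770) / (-62/180) = -2.08840…

-2.088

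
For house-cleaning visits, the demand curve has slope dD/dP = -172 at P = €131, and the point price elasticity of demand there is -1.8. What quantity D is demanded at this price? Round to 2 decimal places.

Ed = (dD/dP)·(P/D) ⇒ D = (dD/dP)·P/Ed = (-172)·131/(-1.8) = 12517.7777…

12517.78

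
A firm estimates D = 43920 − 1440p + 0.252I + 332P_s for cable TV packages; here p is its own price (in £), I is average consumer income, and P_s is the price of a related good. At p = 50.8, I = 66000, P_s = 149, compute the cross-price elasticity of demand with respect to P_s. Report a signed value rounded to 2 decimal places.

1.34

At the given values, D = 43920 − 1440(50.8) + 0.252(66000) + 332(149) = 36868.
∂D/∂P_s = 332.
E = (332) × (149/36868) = 1.3417…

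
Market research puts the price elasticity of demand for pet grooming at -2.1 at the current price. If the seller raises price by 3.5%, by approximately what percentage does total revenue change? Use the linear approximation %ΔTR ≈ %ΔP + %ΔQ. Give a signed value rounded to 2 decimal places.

-3.85%

%ΔQ ≈ Ed × %ΔP = (-2.1) × (+3.5%) = -7.3500%
%ΔTR ≈ %ΔP + %ΔQ = (+3.5%) + (-7.3500%) = -3.8500%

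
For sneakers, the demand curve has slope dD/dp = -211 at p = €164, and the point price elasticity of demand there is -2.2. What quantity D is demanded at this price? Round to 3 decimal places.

15729.091

Ed = (dD/dp)·(p/D) ⇒ D = (dD/dp)·p/Ed = (-211)·164/(-2.2) = 15729.09090…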